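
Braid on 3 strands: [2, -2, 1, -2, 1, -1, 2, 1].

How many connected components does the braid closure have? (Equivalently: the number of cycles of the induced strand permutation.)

Track the strand permutation on 3 strands, starting from identity.
  step 1: s2 swaps positions 2,3 -> [1 3 2]
  step 2: s2^-1 swaps positions 2,3 -> [1 2 3]
  step 3: s1 swaps positions 1,2 -> [2 1 3]
  step 4: s2^-1 swaps positions 2,3 -> [2 3 1]
  step 5: s1 swaps positions 1,2 -> [3 2 1]
  step 6: s1^-1 swaps positions 1,2 -> [2 3 1]
  step 7: s2 swaps positions 2,3 -> [2 1 3]
  step 8: s1 swaps positions 1,2 -> [1 2 3]
Final permutation (position -> original strand): [1 2 3]
Closure components = cycle count of this permutation = 3.

Answer: 3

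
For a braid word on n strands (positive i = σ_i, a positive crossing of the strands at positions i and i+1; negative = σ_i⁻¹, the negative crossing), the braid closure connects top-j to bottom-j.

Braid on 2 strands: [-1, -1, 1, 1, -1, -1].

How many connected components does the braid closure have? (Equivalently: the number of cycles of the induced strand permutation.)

2

Derivation:
Track the strand permutation on 2 strands, starting from identity.
  step 1: s1^-1 swaps positions 1,2 -> [2 1]
  step 2: s1^-1 swaps positions 1,2 -> [1 2]
  step 3: s1 swaps positions 1,2 -> [2 1]
  step 4: s1 swaps positions 1,2 -> [1 2]
  step 5: s1^-1 swaps positions 1,2 -> [2 1]
  step 6: s1^-1 swaps positions 1,2 -> [1 2]
Final permutation (position -> original strand): [1 2]
Closure components = cycle count of this permutation = 2.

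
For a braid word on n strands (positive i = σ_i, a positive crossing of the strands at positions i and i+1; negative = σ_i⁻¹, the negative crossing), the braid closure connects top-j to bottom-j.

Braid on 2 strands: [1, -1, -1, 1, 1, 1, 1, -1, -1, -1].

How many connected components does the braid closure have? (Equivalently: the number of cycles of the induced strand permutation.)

2

Derivation:
Track the strand permutation on 2 strands, starting from identity.
  step 1: s1 swaps positions 1,2 -> [2 1]
  step 2: s1^-1 swaps positions 1,2 -> [1 2]
  step 3: s1^-1 swaps positions 1,2 -> [2 1]
  step 4: s1 swaps positions 1,2 -> [1 2]
  step 5: s1 swaps positions 1,2 -> [2 1]
  step 6: s1 swaps positions 1,2 -> [1 2]
  step 7: s1 swaps positions 1,2 -> [2 1]
  step 8: s1^-1 swaps positions 1,2 -> [1 2]
  step 9: s1^-1 swaps positions 1,2 -> [2 1]
  step 10: s1^-1 swaps positions 1,2 -> [1 2]
Final permutation (position -> original strand): [1 2]
Closure components = cycle count of this permutation = 2.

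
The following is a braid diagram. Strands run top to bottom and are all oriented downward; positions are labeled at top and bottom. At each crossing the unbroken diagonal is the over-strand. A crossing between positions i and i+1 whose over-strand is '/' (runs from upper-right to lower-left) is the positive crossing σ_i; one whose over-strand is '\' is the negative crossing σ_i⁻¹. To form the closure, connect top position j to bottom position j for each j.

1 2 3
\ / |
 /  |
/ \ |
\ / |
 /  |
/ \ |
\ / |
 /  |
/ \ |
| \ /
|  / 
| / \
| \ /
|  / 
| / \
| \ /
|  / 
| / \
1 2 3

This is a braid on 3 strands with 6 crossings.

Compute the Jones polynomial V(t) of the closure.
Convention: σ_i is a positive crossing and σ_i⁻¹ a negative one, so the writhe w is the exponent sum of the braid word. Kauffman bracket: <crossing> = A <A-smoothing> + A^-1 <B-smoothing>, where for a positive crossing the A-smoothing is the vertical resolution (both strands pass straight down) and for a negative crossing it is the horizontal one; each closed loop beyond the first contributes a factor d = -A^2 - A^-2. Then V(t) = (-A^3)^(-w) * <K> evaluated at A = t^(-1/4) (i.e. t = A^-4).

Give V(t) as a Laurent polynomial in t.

Reading the diagram top to bottom ('/'-over between positions i,i+1 = s_i, '\'-over = s_i^-1): braid word = s1 s1 s1 s2 s2 s2.
Braid: s1 s1 s1 s2 s2 s2 on 3 strands, 6 crossings.
Writhe w = (#positive) - (#negative) = 6 - 0 = 6.
Computing the Kauffman bracket via state sum. There are 2^6 = 64 states.
Each crossing splits two ways (0=vertical, 1=horizontal). The state's weight is A^(#A-smoothings - #B-smoothings) * d^(loops - 1).
Tabulate the states by total A-exponent and number of loops L (A-exp: L × count):
  A^6: L=3 ×1
  A^4: L=2 ×6
  A^2: L=1 ×9, L=3 ×6
  A^0: L=2 ×18, L=4 ×2
  A^-2: L=3 ×15
  A^-4: L=4 ×6
  A^-6: L=5 ×1
Each group contributes A^e * Σ count * d^(L-1):
Powers of d = -A^2 - A^-2: d^2 = A^4 + 2 + A^-4; d^3 = -A^6 - 3*A^2 - 3*A^-2 - A^-6; d^4 = A^8 + 4*A^4 + 6 + 4*A^-4 + A^-8.
  A^6 * (d^2) = A^10 + 2*A^6 + A^2
  A^4 * (6*d) = -6*A^6 - 6*A^2
  A^2 * (9 + 6*d^2) = 6*A^6 + 21*A^2 + 6*A^-2
  A^0 * (18*d + 2*d^3) = -2*A^6 - 24*A^2 - 24*A^-2 - 2*A^-6
  A^-2 * (15*d^2) = 15*A^2 + 30*A^-2 + 15*A^-6
  A^-4 * (6*d^3) = -6*A^2 - 18*A^-2 - 18*A^-6 - 6*A^-10
  A^-6 * (d^4) = A^2 + 4*A^-2 + 6*A^-6 + 4*A^-10 + A^-14
Summing the groups: <K> = A^10 + 2*A^2 - 2*A^-2 + A^-6 - 2*A^-10 + A^-14
Normalise by the writhe: (-A^3)^(-w) = (-A^3)^(-6) = A^-18, so f(A) = A^-18 * <K> = A^-8 + 2*A^-16 - 2*A^-20 + A^-24 - 2*A^-28 + A^-32.
Substitute A = t^(-1/4), i.e. A^e → t^(-e/4): V(t) = t^8 - 2*t^7 + t^6 - 2*t^5 + 2*t^4 + t^2

Answer: t^8 - 2*t^7 + t^6 - 2*t^5 + 2*t^4 + t^2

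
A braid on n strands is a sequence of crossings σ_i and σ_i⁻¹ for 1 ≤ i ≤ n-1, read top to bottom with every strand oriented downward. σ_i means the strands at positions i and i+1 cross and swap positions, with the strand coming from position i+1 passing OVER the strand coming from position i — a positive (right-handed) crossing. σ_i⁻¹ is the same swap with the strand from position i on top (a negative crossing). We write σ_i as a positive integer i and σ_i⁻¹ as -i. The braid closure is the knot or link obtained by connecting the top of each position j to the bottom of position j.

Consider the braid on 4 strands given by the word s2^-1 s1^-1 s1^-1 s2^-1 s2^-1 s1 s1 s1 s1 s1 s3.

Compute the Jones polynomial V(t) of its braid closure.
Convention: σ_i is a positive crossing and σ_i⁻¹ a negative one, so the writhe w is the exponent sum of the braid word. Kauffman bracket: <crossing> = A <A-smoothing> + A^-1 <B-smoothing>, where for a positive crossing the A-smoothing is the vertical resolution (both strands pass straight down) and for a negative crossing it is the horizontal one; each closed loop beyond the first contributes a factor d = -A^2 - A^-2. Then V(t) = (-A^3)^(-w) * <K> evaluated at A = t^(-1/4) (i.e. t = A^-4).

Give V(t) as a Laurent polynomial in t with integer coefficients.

The presented braid s2^-1 s1^-1 s1^-1 s2^-1 s2^-1 s1 s1 s1 s1 s1 s3 on 4 strands reduces by inverse Markov moves (closure unchanged at each step):
  Destabilize: the word has the form β·s3 where s3 occurs only as the final letter (β ∈ B_3); drop it and the last strand → 3 strands.
Reduced to β = s2^-1 s1^-1 s1^-1 s2^-1 s2^-1 s1 s1 s1 s1 s1 on 3 strands, 10 crossings.
Compute on β:
Braid: s2^-1 s1^-1 s1^-1 s2^-1 s2^-1 s1 s1 s1 s1 s1 on 3 strands, 10 crossings.
Writhe w = (#positive) - (#negative) = 5 - 5 = 0.
Computing the Kauffman bracket via state sum. There are 2^10 = 1024 states.
Smooth each crossing (0=||, 1=⌣⌢); contribution A^(Σ sign_k(1-2s_k)) * d^(L-1).
Tabulate the states by total A-exponent and number of loops L (A-exp: L × count):
  A^10: L=4 ×1
  A^8: L=3 ×10
  A^6: L=2 ×29, L=4 ×16
  A^4: L=1 ×26, L=3 ×74, L=5 ×20
  A^2: L=2 ×90, L=4 ×105, L=6 ×15
  A^0: L=1 ×15, L=3 ×141, L=5 ×90, L=7 ×6
  A^-2: L=2 ×35, L=4 ×130, L=6 ×44, L=8 ×1
  A^-4: L=3 ×40, L=5 ×69, L=7 ×11
  A^-6: L=4 ×25, L=6 ×19, L=8 ×1
  A^-8: L=5 ×8, L=7 ×2
  A^-10: L=6 ×1
Each group contributes A^e * Σ count * d^(L-1):
Powers of d = -A^2 - A^-2: d^2 = A^4 + 2 + A^-4; d^3 = -A^6 - 3*A^2 - 3*A^-2 - A^-6; d^4 = A^8 + 4*A^4 + 6 + 4*A^-4 + A^-8; d^5 = -A^10 - 5*A^6 - 10*A^2 - 10*A^-2 - 5*A^-6 - A^-10; d^6 = A^12 + 6*A^8 + 15*A^4 + 20 + 15*A^-4 + 6*A^-8 + A^-12; d^7 = -A^14 - 7*A^10 - 21*A^6 - 35*A^2 - 35*A^-2 - 21*A^-6 - 7*A^-10 - A^-14.
  A^10 * (d^3) = -A^16 - 3*A^12 - 3*A^8 - A^4
  A^8 * (10*d^2) = 10*A^12 + 20*A^8 + 10*A^4
  A^6 * (29*d + 16*d^3) = -16*A^12 - 77*A^8 - 77*A^4 - 16
  A^4 * (26 + 74*d^2 + 20*d^4) = 20*A^12 + 154*A^8 + 294*A^4 + 154 + 20*A^-4
  A^2 * (90*d + 105*d^3 + 15*d^5) = -15*A^12 - 180*A^8 - 555*A^4 - 555 - 180*A^-4 - 15*A^-8
  A^0 * (15 + 141*d^2 + 90*d^4 + 6*d^6) = 6*A^12 + 126*A^8 + 591*A^4 + 957 + 591*A^-4 + 126*A^-8 + 6*A^-12
  A^-2 * (35*d + 130*d^3 + 44*d^5 + d^7) = -A^12 - 51*A^8 - 371*A^4 - 900 - 900*A^-4 - 371*A^-8 - 51*A^-12 - A^-16
  A^-4 * (40*d^2 + 69*d^4 + 11*d^6) = 11*A^8 + 135*A^4 + 481 + 714*A^-4 + 481*A^-8 + 135*A^-12 + 11*A^-16
  A^-6 * (25*d^3 + 19*d^5 + d^7) = -A^8 - 26*A^4 - 141 - 300*A^-4 - 300*A^-8 - 141*A^-12 - 26*A^-16 - A^-20
  A^-8 * (8*d^4 + 2*d^6) = 2*A^4 + 20 + 62*A^-4 + 88*A^-8 + 62*A^-12 + 20*A^-16 + 2*A^-20
  A^-10 * (d^5) = -1 - 5*A^-4 - 10*A^-8 - 10*A^-12 - 5*A^-16 - A^-20
Summing the groups: <K> = -A^16 + A^12 - A^8 + 2*A^4 - 1 + 2*A^-4 - A^-8 + A^-12 - A^-16
Normalise by the writhe: (-A^3)^(-w) = (-A^3)^(0) = 1, so f(A) = 1 * <K> = -A^16 + A^12 - A^8 + 2*A^4 - 1 + 2*A^-4 - A^-8 + A^-12 - A^-16.
Substitute A = t^(-1/4), i.e. A^e → t^(-e/4): V(t) = -t^4 + t^3 - t^2 + 2*t - 1 + 2*t^-1 - t^-2 + t^-3 - t^-4

Answer: -t^4 + t^3 - t^2 + 2*t - 1 + 2*t^-1 - t^-2 + t^-3 - t^-4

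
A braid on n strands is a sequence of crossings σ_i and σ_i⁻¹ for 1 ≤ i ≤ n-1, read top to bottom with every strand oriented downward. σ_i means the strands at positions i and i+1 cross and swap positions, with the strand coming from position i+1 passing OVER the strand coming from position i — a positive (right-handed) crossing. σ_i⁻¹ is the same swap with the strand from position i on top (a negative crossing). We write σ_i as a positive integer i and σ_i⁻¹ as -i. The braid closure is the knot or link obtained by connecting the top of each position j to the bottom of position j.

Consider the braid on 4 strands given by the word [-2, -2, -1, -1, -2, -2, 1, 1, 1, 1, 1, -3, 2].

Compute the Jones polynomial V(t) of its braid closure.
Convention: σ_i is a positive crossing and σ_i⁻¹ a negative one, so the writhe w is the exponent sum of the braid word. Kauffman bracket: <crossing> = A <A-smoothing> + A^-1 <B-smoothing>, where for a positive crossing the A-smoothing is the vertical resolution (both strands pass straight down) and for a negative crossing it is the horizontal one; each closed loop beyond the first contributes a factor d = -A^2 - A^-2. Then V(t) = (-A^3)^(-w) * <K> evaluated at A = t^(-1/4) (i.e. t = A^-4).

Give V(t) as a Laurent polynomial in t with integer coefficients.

-t^4 + t^3 - t^2 + 2*t - 1 + 2*t^-1 - t^-2 + t^-3 - t^-4

Derivation:
The presented braid s2^-1 s2^-1 s1^-1 s1^-1 s2^-1 s2^-1 s1 s1 s1 s1 s1 s3^-1 s2 on 4 strands reduces by inverse Markov moves (closure unchanged at each step):
  Deconjugate: the word is γ·β·γ⁻¹ with γ = s2^-1 (prefix) and γ⁻¹ = s2 (suffix); strip both.
  Destabilize: the word has the form β·s3^-1 where s3^-1 occurs only as the final letter (β ∈ B_3); drop it and the last strand → 3 strands.
Reduced to β = s2^-1 s1^-1 s1^-1 s2^-1 s2^-1 s1 s1 s1 s1 s1 on 3 strands, 10 crossings.
Compute on β:
Braid: s2^-1 s1^-1 s1^-1 s2^-1 s2^-1 s1 s1 s1 s1 s1 on 3 strands, 10 crossings.
Writhe w = (#positive) - (#negative) = 5 - 5 = 0.
Enumerate smoothing states for the bracket polynomial. There are 2^10 = 1024 states.
For each crossing: s=0 is the vertical smoothing, s=1 horizontal. Crossing k contributes A^(sign_k * (1 - 2*s_k)); loop factor d = -A^2 - A^-2.
Tabulate the states by total A-exponent and number of loops L (A-exp: L × count):
  A^10: L=4 ×1
  A^8: L=3 ×10
  A^6: L=2 ×29, L=4 ×16
  A^4: L=1 ×26, L=3 ×74, L=5 ×20
  A^2: L=2 ×90, L=4 ×105, L=6 ×15
  A^0: L=1 ×15, L=3 ×141, L=5 ×90, L=7 ×6
  A^-2: L=2 ×35, L=4 ×130, L=6 ×44, L=8 ×1
  A^-4: L=3 ×40, L=5 ×69, L=7 ×11
  A^-6: L=4 ×25, L=6 ×19, L=8 ×1
  A^-8: L=5 ×8, L=7 ×2
  A^-10: L=6 ×1
Each group contributes A^e * Σ count * d^(L-1):
Powers of d = -A^2 - A^-2: d^2 = A^4 + 2 + A^-4; d^3 = -A^6 - 3*A^2 - 3*A^-2 - A^-6; d^4 = A^8 + 4*A^4 + 6 + 4*A^-4 + A^-8; d^5 = -A^10 - 5*A^6 - 10*A^2 - 10*A^-2 - 5*A^-6 - A^-10; d^6 = A^12 + 6*A^8 + 15*A^4 + 20 + 15*A^-4 + 6*A^-8 + A^-12; d^7 = -A^14 - 7*A^10 - 21*A^6 - 35*A^2 - 35*A^-2 - 21*A^-6 - 7*A^-10 - A^-14.
  A^10 * (d^3) = -A^16 - 3*A^12 - 3*A^8 - A^4
  A^8 * (10*d^2) = 10*A^12 + 20*A^8 + 10*A^4
  A^6 * (29*d + 16*d^3) = -16*A^12 - 77*A^8 - 77*A^4 - 16
  A^4 * (26 + 74*d^2 + 20*d^4) = 20*A^12 + 154*A^8 + 294*A^4 + 154 + 20*A^-4
  A^2 * (90*d + 105*d^3 + 15*d^5) = -15*A^12 - 180*A^8 - 555*A^4 - 555 - 180*A^-4 - 15*A^-8
  A^0 * (15 + 141*d^2 + 90*d^4 + 6*d^6) = 6*A^12 + 126*A^8 + 591*A^4 + 957 + 591*A^-4 + 126*A^-8 + 6*A^-12
  A^-2 * (35*d + 130*d^3 + 44*d^5 + d^7) = -A^12 - 51*A^8 - 371*A^4 - 900 - 900*A^-4 - 371*A^-8 - 51*A^-12 - A^-16
  A^-4 * (40*d^2 + 69*d^4 + 11*d^6) = 11*A^8 + 135*A^4 + 481 + 714*A^-4 + 481*A^-8 + 135*A^-12 + 11*A^-16
  A^-6 * (25*d^3 + 19*d^5 + d^7) = -A^8 - 26*A^4 - 141 - 300*A^-4 - 300*A^-8 - 141*A^-12 - 26*A^-16 - A^-20
  A^-8 * (8*d^4 + 2*d^6) = 2*A^4 + 20 + 62*A^-4 + 88*A^-8 + 62*A^-12 + 20*A^-16 + 2*A^-20
  A^-10 * (d^5) = -1 - 5*A^-4 - 10*A^-8 - 10*A^-12 - 5*A^-16 - A^-20
Summing the groups: <K> = -A^16 + A^12 - A^8 + 2*A^4 - 1 + 2*A^-4 - A^-8 + A^-12 - A^-16
Normalise by the writhe: (-A^3)^(-w) = (-A^3)^(0) = 1, so f(A) = 1 * <K> = -A^16 + A^12 - A^8 + 2*A^4 - 1 + 2*A^-4 - A^-8 + A^-12 - A^-16.
Substitute A = t^(-1/4), i.e. A^e → t^(-e/4): V(t) = -t^4 + t^3 - t^2 + 2*t - 1 + 2*t^-1 - t^-2 + t^-3 - t^-4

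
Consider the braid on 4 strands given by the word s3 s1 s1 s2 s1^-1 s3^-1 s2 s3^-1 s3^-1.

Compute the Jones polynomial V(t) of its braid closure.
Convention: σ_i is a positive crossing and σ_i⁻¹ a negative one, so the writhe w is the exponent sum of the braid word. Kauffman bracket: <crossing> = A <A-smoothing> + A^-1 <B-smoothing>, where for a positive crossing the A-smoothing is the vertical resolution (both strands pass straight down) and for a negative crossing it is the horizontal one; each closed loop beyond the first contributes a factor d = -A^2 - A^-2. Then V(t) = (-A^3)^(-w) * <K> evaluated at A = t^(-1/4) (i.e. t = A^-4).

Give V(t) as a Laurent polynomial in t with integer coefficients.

The presented braid s3 s1 s1 s2 s1^-1 s3^-1 s2 s3^-1 s3^-1 on 4 strands reduces by inverse Markov moves (closure unchanged at each step):
  Deconjugate: the word is γ·β·γ⁻¹ with γ = s3 (prefix) and γ⁻¹ = s3^-1 (suffix); strip both.
Reduced to β = s1 s1 s2 s1^-1 s3^-1 s2 s3^-1 on 4 strands, 7 crossings.
Compute on β:
Braid: s1 s1 s2 s1^-1 s3^-1 s2 s3^-1 on 4 strands, 7 crossings.
Writhe w = (#positive) - (#negative) = 4 - 3 = 1.
Computing the Kauffman bracket via state sum. There are 2^7 = 128 states.
For each crossing: s=0 is the vertical smoothing, s=1 horizontal. Crossing k contributes A^(sign_k * (1 - 2*s_k)); loop factor d = -A^2 - A^-2.
Tabulate the states by total A-exponent and number of loops L (A-exp: L × count):
  A^7: L=3 ×1
  A^5: L=2 ×4, L=4 ×3
  A^3: L=1 ×5, L=3 ×15, L=5 ×1
  A^1: L=2 ×27, L=4 ×8
  A^-1: L=1 ×14, L=3 ×20, L=5 ×1
  A^-3: L=2 ×17, L=4 ×4
  A^-5: L=3 ×7
  A^-7: L=4 ×1
Each group contributes A^e * Σ count * d^(L-1):
Powers of d = -A^2 - A^-2: d^2 = A^4 + 2 + A^-4; d^3 = -A^6 - 3*A^2 - 3*A^-2 - A^-6; d^4 = A^8 + 4*A^4 + 6 + 4*A^-4 + A^-8.
  A^7 * (d^2) = A^11 + 2*A^7 + A^3
  A^5 * (4*d + 3*d^3) = -3*A^11 - 13*A^7 - 13*A^3 - 3*A^-1
  A^3 * (5 + 15*d^2 + d^4) = A^11 + 19*A^7 + 41*A^3 + 19*A^-1 + A^-5
  A^1 * (27*d + 8*d^3) = -8*A^7 - 51*A^3 - 51*A^-1 - 8*A^-5
  A^-1 * (14 + 20*d^2 + d^4) = A^7 + 24*A^3 + 60*A^-1 + 24*A^-5 + A^-9
  A^-3 * (17*d + 4*d^3) = -4*A^3 - 29*A^-1 - 29*A^-5 - 4*A^-9
  A^-5 * (7*d^2) = 7*A^-1 + 14*A^-5 + 7*A^-9
  A^-7 * (d^3) = -A^-1 - 3*A^-5 - 3*A^-9 - A^-13
Summing the groups: <K> = -A^11 + A^7 - 2*A^3 + 2*A^-1 - A^-5 + A^-9 - A^-13
Normalise by the writhe: (-A^3)^(-w) = (-A^3)^(-1) = -A^-3, so f(A) = -A^-3 * <K> = A^8 - A^4 + 2 - 2*A^-4 + A^-8 - A^-12 + A^-16.
Substitute A = t^(-1/4), i.e. A^e → t^(-e/4): V(t) = t^4 - t^3 + t^2 - 2*t + 2 - t^-1 + t^-2

Answer: t^4 - t^3 + t^2 - 2*t + 2 - t^-1 + t^-2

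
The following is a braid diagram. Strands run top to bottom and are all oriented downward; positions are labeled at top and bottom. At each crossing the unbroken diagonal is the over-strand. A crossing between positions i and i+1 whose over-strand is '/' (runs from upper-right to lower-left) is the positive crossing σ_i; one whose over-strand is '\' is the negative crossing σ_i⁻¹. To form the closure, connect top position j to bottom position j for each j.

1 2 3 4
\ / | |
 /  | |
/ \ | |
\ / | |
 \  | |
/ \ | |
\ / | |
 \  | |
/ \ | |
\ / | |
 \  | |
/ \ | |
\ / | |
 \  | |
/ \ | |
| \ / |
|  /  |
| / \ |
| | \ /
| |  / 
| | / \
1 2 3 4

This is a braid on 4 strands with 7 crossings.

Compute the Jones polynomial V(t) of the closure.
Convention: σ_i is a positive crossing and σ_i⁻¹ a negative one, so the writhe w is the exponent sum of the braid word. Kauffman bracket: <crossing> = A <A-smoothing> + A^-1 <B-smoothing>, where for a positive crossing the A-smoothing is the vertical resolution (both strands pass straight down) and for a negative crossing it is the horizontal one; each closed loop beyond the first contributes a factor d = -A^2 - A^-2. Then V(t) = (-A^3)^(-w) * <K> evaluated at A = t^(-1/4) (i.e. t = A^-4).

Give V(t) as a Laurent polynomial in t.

t^-1 + t^-3 - t^-4

Derivation:
Reading the diagram top to bottom ('/'-over between positions i,i+1 = s_i, '\'-over = s_i^-1): braid word = s1 s1^-1 s1^-1 s1^-1 s1^-1 s2 s3.
The presented braid s1 s1^-1 s1^-1 s1^-1 s1^-1 s2 s3 on 4 strands reduces by inverse Markov moves (closure unchanged at each step):
  Destabilize: the word has the form β·s3 where s3 occurs only as the final letter (β ∈ B_3); drop it and the last strand → 3 strands.
  Destabilize: the word has the form β·s2 where s2 occurs only as the final letter (β ∈ B_2); drop it and the last strand → 2 strands.
Reduced to β = s1 s1^-1 s1^-1 s1^-1 s1^-1 on 2 strands, 5 crossings.
Compute on β:
First cancel adjacent σ_i σ_i⁻¹ pairs (Reidemeister II — same braid, same closure): s1 s1^-1 s1^-1 s1^-1 s1^-1 → s1^-1 s1^-1 s1^-1.
Braid: s1^-1 s1^-1 s1^-1 on 2 strands, 3 crossings.
Writhe w = (#positive) - (#negative) = 0 - 3 = -3.
Enumerate smoothing states for the bracket polynomial. There are 2^3 = 8 states.
Each crossing splits two ways (0=vertical, 1=horizontal). The state's weight is A^(#A-smoothings - #B-smoothings) * d^(loops - 1).
  state 000: A-exp=-3, loops=2, term = A^-3 * d^1
  state 001: A-exp=-1, loops=1, term = A^-1 * d^0
  state 010: A-exp=-1, loops=1, term = A^-1 * d^0
  state 011: A-exp=+1, loops=2, term = A^1 * d^1
  state 100: A-exp=-1, loops=1, term = A^-1 * d^0
  state 101: A-exp=+1, loops=2, term = A^1 * d^1
  state 110: A-exp=+1, loops=2, term = A^1 * d^1
  state 111: A-exp=+3, loops=3, term = A^3 * d^2
Collect the terms by A-exponent (count of states per loop number):
Powers of d = -A^2 - A^-2: d^2 = A^4 + 2 + A^-4.
  A^3 * (d^2) = A^7 + 2*A^3 + A^-1
  A^1 * (3*d) = -3*A^3 - 3*A^-1
  A^-1 * (3) = 3*A^-1
  A^-3 * (d) = -A^-1 - A^-5
Summing the groups: <K> = A^7 - A^3 - A^-5
Normalise by the writhe: (-A^3)^(-w) = (-A^3)^(3) = -A^9, so f(A) = -A^9 * <K> = -A^16 + A^12 + A^4.
Substitute A = t^(-1/4), i.e. A^e → t^(-e/4): V(t) = t^-1 + t^-3 - t^-4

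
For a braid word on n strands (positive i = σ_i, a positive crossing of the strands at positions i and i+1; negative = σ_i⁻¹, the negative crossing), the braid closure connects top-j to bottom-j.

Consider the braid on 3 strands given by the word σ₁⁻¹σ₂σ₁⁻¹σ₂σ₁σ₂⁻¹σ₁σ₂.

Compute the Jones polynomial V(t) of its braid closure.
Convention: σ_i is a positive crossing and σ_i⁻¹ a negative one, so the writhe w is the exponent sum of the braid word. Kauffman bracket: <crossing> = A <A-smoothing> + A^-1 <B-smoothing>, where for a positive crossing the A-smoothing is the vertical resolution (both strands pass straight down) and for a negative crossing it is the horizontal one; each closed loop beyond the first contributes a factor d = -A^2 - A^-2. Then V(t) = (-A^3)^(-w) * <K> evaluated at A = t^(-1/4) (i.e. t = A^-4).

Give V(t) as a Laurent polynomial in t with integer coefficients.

Braid: s1^-1 s2 s1^-1 s2 s1 s2^-1 s1 s2 on 3 strands, 8 crossings.
Writhe w = (#positive) - (#negative) = 5 - 3 = 2.
Computing the Kauffman bracket via state sum. There are 2^8 = 256 states.
For each crossing: s=0 is the vertical smoothing, s=1 horizontal. Crossing k contributes A^(sign_k * (1 - 2*s_k)); loop factor d = -A^2 - A^-2.
Tabulate the states by total A-exponent and number of loops L (A-exp: L × count):
  A^8: L=2 ×1
  A^6: L=1 ×3, L=3 ×5
  A^4: L=2 ×22, L=4 ×6
  A^2: L=1 ×18, L=3 ×37, L=5 ×1
  A^0: L=2 ×58, L=4 ×12
  A^-2: L=1 ×24, L=3 ×31, L=5 ×1
  A^-4: L=2 ×23, L=4 ×5
  A^-6: L=3 ×8
  A^-8: L=4 ×1
Each group contributes A^e * Σ count * d^(L-1):
Powers of d = -A^2 - A^-2: d^2 = A^4 + 2 + A^-4; d^3 = -A^6 - 3*A^2 - 3*A^-2 - A^-6; d^4 = A^8 + 4*A^4 + 6 + 4*A^-4 + A^-8.
  A^8 * (d) = -A^10 - A^6
  A^6 * (3 + 5*d^2) = 5*A^10 + 13*A^6 + 5*A^2
  A^4 * (22*d + 6*d^3) = -6*A^10 - 40*A^6 - 40*A^2 - 6*A^-2
  A^2 * (18 + 37*d^2 + d^4) = A^10 + 41*A^6 + 98*A^2 + 41*A^-2 + A^-6
  A^0 * (58*d + 12*d^3) = -12*A^6 - 94*A^2 - 94*A^-2 - 12*A^-6
  A^-2 * (24 + 31*d^2 + d^4) = A^6 + 35*A^2 + 92*A^-2 + 35*A^-6 + A^-10
  A^-4 * (23*d + 5*d^3) = -5*A^2 - 38*A^-2 - 38*A^-6 - 5*A^-10
  A^-6 * (8*d^2) = 8*A^-2 + 16*A^-6 + 8*A^-10
  A^-8 * (d^3) = -A^-2 - 3*A^-6 - 3*A^-10 - A^-14
Summing the groups: <K> = -A^10 + 2*A^6 - A^2 + 2*A^-2 - A^-6 + A^-10 - A^-14
Normalise by the writhe: (-A^3)^(-w) = (-A^3)^(-2) = A^-6, so f(A) = A^-6 * <K> = -A^4 + 2 - A^-4 + 2*A^-8 - A^-12 + A^-16 - A^-20.
Substitute A = t^(-1/4), i.e. A^e → t^(-e/4): V(t) = -t^5 + t^4 - t^3 + 2*t^2 - t + 2 - t^-1

Answer: -t^5 + t^4 - t^3 + 2*t^2 - t + 2 - t^-1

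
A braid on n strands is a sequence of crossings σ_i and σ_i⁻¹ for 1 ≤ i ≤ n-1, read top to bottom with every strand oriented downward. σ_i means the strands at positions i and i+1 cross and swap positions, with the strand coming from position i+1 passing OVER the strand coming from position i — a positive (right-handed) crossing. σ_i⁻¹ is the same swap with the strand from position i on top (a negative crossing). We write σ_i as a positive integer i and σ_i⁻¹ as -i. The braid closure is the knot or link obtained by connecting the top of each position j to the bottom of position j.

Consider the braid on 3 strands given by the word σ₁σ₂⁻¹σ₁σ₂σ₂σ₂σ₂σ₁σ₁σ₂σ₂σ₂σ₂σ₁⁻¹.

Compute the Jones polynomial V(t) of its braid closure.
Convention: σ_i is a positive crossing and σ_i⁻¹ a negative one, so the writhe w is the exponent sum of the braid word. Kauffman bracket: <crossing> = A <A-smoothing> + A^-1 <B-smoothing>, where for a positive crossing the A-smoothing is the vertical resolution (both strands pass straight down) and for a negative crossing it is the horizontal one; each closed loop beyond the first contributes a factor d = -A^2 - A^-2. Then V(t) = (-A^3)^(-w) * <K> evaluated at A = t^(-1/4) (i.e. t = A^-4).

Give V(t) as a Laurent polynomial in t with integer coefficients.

-t^12 + t^11 - t^10 + t^9 - t^8 + t^6 + t^4

Derivation:
The presented braid s1 s2^-1 s1 s2 s2 s2 s2 s1 s1 s2 s2 s2 s2 s1^-1 on 3 strands reduces by inverse Markov moves (closure unchanged at each step):
  Deconjugate: the word is γ·β·γ⁻¹ with γ = s1 s2^-1 (prefix) and γ⁻¹ = s2 s1^-1 (suffix); strip both.
Reduced to β = s1 s2 s2 s2 s2 s1 s1 s2 s2 s2 on 3 strands, 10 crossings.
Compute on β:
Braid: s1 s2 s2 s2 s2 s1 s1 s2 s2 s2 on 3 strands, 10 crossings.
Writhe w = (#positive) - (#negative) = 10 - 0 = 10.
State-sum expansion of <K>. There are 2^10 = 1024 states.
For each crossing: s=0 is the vertical smoothing, s=1 horizontal. Crossing k contributes A^(sign_k * (1 - 2*s_k)); loop factor d = -A^2 - A^-2.
Tabulate the states by total A-exponent and number of loops L (A-exp: L × count):
  A^10: L=3 ×1
  A^8: L=2 ×10
  A^6: L=1 ×21, L=3 ×24
  A^4: L=2 ×84, L=4 ×36
  A^2: L=1 ×24, L=3 ×151, L=5 ×35
  A^0: L=2 ×72, L=4 ×159, L=6 ×21
  A^-2: L=3 ×98, L=5 ×105, L=7 ×7
  A^-4: L=4 ×76, L=6 ×43, L=8 ×1
  A^-6: L=5 ×35, L=7 ×10
  A^-8: L=6 ×9, L=8 ×1
  A^-10: L=7 ×1
Each group contributes A^e * Σ count * d^(L-1):
Powers of d = -A^2 - A^-2: d^2 = A^4 + 2 + A^-4; d^3 = -A^6 - 3*A^2 - 3*A^-2 - A^-6; d^4 = A^8 + 4*A^4 + 6 + 4*A^-4 + A^-8; d^5 = -A^10 - 5*A^6 - 10*A^2 - 10*A^-2 - 5*A^-6 - A^-10; d^6 = A^12 + 6*A^8 + 15*A^4 + 20 + 15*A^-4 + 6*A^-8 + A^-12; d^7 = -A^14 - 7*A^10 - 21*A^6 - 35*A^2 - 35*A^-2 - 21*A^-6 - 7*A^-10 - A^-14.
  A^10 * (d^2) = A^14 + 2*A^10 + A^6
  A^8 * (10*d) = -10*A^10 - 10*A^6
  A^6 * (21 + 24*d^2) = 24*A^10 + 69*A^6 + 24*A^2
  A^4 * (84*d + 36*d^3) = -36*A^10 - 192*A^6 - 192*A^2 - 36*A^-2
  A^2 * (24 + 151*d^2 + 35*d^4) = 35*A^10 + 291*A^6 + 536*A^2 + 291*A^-2 + 35*A^-6
  A^0 * (72*d + 159*d^3 + 21*d^5) = -21*A^10 - 264*A^6 - 759*A^2 - 759*A^-2 - 264*A^-6 - 21*A^-10
  A^-2 * (98*d^2 + 105*d^4 + 7*d^6) = 7*A^10 + 147*A^6 + 623*A^2 + 966*A^-2 + 623*A^-6 + 147*A^-10 + 7*A^-14
  A^-4 * (76*d^3 + 43*d^5 + d^7) = -A^10 - 50*A^6 - 312*A^2 - 693*A^-2 - 693*A^-6 - 312*A^-10 - 50*A^-14 - A^-18
  A^-6 * (35*d^4 + 10*d^6) = 10*A^6 + 95*A^2 + 290*A^-2 + 410*A^-6 + 290*A^-10 + 95*A^-14 + 10*A^-18
  A^-8 * (9*d^5 + d^7) = -A^6 - 16*A^2 - 66*A^-2 - 125*A^-6 - 125*A^-10 - 66*A^-14 - 16*A^-18 - A^-22
  A^-10 * (d^6) = A^2 + 6*A^-2 + 15*A^-6 + 20*A^-10 + 15*A^-14 + 6*A^-18 + A^-22
Summing the groups: <K> = A^14 + A^6 - A^-2 + A^-6 - A^-10 + A^-14 - A^-18
Normalise by the writhe: (-A^3)^(-w) = (-A^3)^(-10) = A^-30, so f(A) = A^-30 * <K> = A^-16 + A^-24 - A^-32 + A^-36 - A^-40 + A^-44 - A^-48.
Substitute A = t^(-1/4), i.e. A^e → t^(-e/4): V(t) = -t^12 + t^11 - t^10 + t^9 - t^8 + t^6 + t^4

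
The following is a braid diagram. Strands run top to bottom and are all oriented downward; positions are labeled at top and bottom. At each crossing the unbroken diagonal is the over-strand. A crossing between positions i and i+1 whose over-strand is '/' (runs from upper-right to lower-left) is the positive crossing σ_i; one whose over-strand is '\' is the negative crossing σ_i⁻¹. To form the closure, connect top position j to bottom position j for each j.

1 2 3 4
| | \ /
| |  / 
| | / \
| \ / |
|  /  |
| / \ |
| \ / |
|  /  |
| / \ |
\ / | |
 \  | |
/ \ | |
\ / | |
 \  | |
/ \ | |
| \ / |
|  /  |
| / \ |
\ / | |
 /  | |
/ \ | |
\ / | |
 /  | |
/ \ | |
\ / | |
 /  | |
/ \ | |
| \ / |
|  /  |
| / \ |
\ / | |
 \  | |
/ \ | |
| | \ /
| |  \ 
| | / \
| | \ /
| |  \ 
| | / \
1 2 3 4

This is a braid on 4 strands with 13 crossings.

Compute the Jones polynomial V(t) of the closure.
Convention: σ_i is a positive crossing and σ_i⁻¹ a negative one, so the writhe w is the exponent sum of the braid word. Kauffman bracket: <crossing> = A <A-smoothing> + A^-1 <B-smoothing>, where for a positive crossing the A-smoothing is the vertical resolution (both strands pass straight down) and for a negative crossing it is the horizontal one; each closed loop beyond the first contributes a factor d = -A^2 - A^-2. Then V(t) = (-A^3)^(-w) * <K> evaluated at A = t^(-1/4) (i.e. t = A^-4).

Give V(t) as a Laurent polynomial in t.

Reading the diagram top to bottom ('/'-over between positions i,i+1 = s_i, '\'-over = s_i^-1): braid word = s3 s2 s2 s1^-1 s1^-1 s2 s1 s1 s1 s2 s1^-1 s3^-1 s3^-1.
The presented braid s3 s2 s2 s1^-1 s1^-1 s2 s1 s1 s1 s2 s1^-1 s3^-1 s3^-1 on 4 strands reduces by inverse Markov moves (closure unchanged at each step):
  Deconjugate: the word is γ·β·γ⁻¹ with γ = s3 (prefix) and γ⁻¹ = s3^-1 (suffix); strip both.
  Destabilize: the word has the form β·s3^-1 where s3^-1 occurs only as the final letter (β ∈ B_3); drop it and the last strand → 3 strands.
Reduced to β = s2 s2 s1^-1 s1^-1 s2 s1 s1 s1 s2 s1^-1 on 3 strands, 10 crossings.
Compute on β:
Braid: s2 s2 s1^-1 s1^-1 s2 s1 s1 s1 s2 s1^-1 on 3 strands, 10 crossings.
Writhe w = (#positive) - (#negative) = 7 - 3 = 4.
State-sum expansion of <K>. There are 2^10 = 1024 states.
For each crossing: s=0 is the vertical smoothing, s=1 horizontal. Crossing k contributes A^(sign_k * (1 - 2*s_k)); loop factor d = -A^2 - A^-2.
Tabulate the states by total A-exponent and number of loops L (A-exp: L × count):
  A^10: L=4 ×1
  A^8: L=3 ×7, L=5 ×3
  A^6: L=2 ×19, L=4 ×23, L=6 ×3
  A^4: L=1 ×20, L=3 ×75, L=5 ×24, L=7 ×1
  A^2: L=2 ×114, L=4 ×86, L=6 ×10
  A^0: L=1 ×51, L=3 ×155, L=5 ×45, L=7 ×1
  A^-2: L=2 ×102, L=4 ×98, L=6 ×10
  A^-4: L=3 ×89, L=5 ×30, L=7 ×1
  A^-6: L=4 ×41, L=6 ×4
  A^-8: L=5 ×10
  A^-10: L=6 ×1
Each group contributes A^e * Σ count * d^(L-1):
Powers of d = -A^2 - A^-2: d^2 = A^4 + 2 + A^-4; d^3 = -A^6 - 3*A^2 - 3*A^-2 - A^-6; d^4 = A^8 + 4*A^4 + 6 + 4*A^-4 + A^-8; d^5 = -A^10 - 5*A^6 - 10*A^2 - 10*A^-2 - 5*A^-6 - A^-10; d^6 = A^12 + 6*A^8 + 15*A^4 + 20 + 15*A^-4 + 6*A^-8 + A^-12.
  A^10 * (d^3) = -A^16 - 3*A^12 - 3*A^8 - A^4
  A^8 * (7*d^2 + 3*d^4) = 3*A^16 + 19*A^12 + 32*A^8 + 19*A^4 + 3
  A^6 * (19*d + 23*d^3 + 3*d^5) = -3*A^16 - 38*A^12 - 118*A^8 - 118*A^4 - 38 - 3*A^-4
  A^4 * (20 + 75*d^2 + 24*d^4 + d^6) = A^16 + 30*A^12 + 186*A^8 + 334*A^4 + 186 + 30*A^-4 + A^-8
  A^2 * (114*d + 86*d^3 + 10*d^5) = -10*A^12 - 136*A^8 - 472*A^4 - 472 - 136*A^-4 - 10*A^-8
  A^0 * (51 + 155*d^2 + 45*d^4 + d^6) = A^12 + 51*A^8 + 350*A^4 + 651 + 350*A^-4 + 51*A^-8 + A^-12
  A^-2 * (102*d + 98*d^3 + 10*d^5) = -10*A^8 - 148*A^4 - 496 - 496*A^-4 - 148*A^-8 - 10*A^-12
  A^-4 * (89*d^2 + 30*d^4 + d^6) = A^8 + 36*A^4 + 224 + 378*A^-4 + 224*A^-8 + 36*A^-12 + A^-16
  A^-6 * (41*d^3 + 4*d^5) = -4*A^4 - 61 - 163*A^-4 - 163*A^-8 - 61*A^-12 - 4*A^-16
  A^-8 * (10*d^4) = 10 + 40*A^-4 + 60*A^-8 + 40*A^-12 + 10*A^-16
  A^-10 * (d^5) = -1 - 5*A^-4 - 10*A^-8 - 10*A^-12 - 5*A^-16 - A^-20
Summing the groups: <K> = -A^12 + 3*A^8 - 4*A^4 + 6 - 5*A^-4 + 5*A^-8 - 4*A^-12 + 2*A^-16 - A^-20
Normalise by the writhe: (-A^3)^(-w) = (-A^3)^(-4) = A^-12, so f(A) = A^-12 * <K> = -1 + 3*A^-4 - 4*A^-8 + 6*A^-12 - 5*A^-16 + 5*A^-20 - 4*A^-24 + 2*A^-28 - A^-32.
Substitute A = t^(-1/4), i.e. A^e → t^(-e/4): V(t) = -t^8 + 2*t^7 - 4*t^6 + 5*t^5 - 5*t^4 + 6*t^3 - 4*t^2 + 3*t - 1

Answer: -t^8 + 2*t^7 - 4*t^6 + 5*t^5 - 5*t^4 + 6*t^3 - 4*t^2 + 3*t - 1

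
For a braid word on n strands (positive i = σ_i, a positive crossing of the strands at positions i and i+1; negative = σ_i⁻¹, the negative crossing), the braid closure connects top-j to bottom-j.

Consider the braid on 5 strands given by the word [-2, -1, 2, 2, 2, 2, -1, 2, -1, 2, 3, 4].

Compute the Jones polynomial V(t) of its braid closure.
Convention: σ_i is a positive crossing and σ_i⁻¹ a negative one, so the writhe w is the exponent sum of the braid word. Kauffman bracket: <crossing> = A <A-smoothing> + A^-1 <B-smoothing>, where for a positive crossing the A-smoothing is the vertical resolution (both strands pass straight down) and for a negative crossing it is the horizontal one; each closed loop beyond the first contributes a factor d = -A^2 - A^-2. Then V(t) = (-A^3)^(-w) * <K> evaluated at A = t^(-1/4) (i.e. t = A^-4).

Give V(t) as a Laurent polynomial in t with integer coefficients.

-t^6 + 2*t^5 - 3*t^4 + 4*t^3 - 4*t^2 + 4*t - 2 + 2*t^-1 - t^-2

Derivation:
The presented braid s2^-1 s1^-1 s2 s2 s2 s2 s1^-1 s2 s1^-1 s2 s3 s4 on 5 strands reduces by inverse Markov moves (closure unchanged at each step):
  Destabilize: the word has the form β·s4 where s4 occurs only as the final letter (β ∈ B_4); drop it and the last strand → 4 strands.
  Destabilize: the word has the form β·s3 where s3 occurs only as the final letter (β ∈ B_3); drop it and the last strand → 3 strands.
  Deconjugate: the word is γ·β·γ⁻¹ with γ = s2^-1 (prefix) and γ⁻¹ = s2 (suffix); strip both.
Reduced to β = s1^-1 s2 s2 s2 s2 s1^-1 s2 s1^-1 on 3 strands, 8 crossings.
Compute on β:
Braid: s1^-1 s2 s2 s2 s2 s1^-1 s2 s1^-1 on 3 strands, 8 crossings.
Writhe w = (#positive) - (#negative) = 5 - 3 = 2.
Enumerate smoothing states for the bracket polynomial. There are 2^8 = 256 states.
For each crossing: s=0 is the vertical smoothing, s=1 horizontal. Crossing k contributes A^(sign_k * (1 - 2*s_k)); loop factor d = -A^2 - A^-2.
Tabulate the states by total A-exponent and number of loops L (A-exp: L × count):
  A^8: L=4 ×1
  A^6: L=3 ×8
  A^4: L=2 ×22, L=4 ×6
  A^2: L=1 ×23, L=3 ×29, L=5 ×4
  A^0: L=2 ×47, L=4 ×22, L=6 ×1
  A^-2: L=3 ×48, L=5 ×8
  A^-4: L=4 ×27, L=6 ×1
  A^-6: L=5 ×8
  A^-8: L=6 ×1
Each group contributes A^e * Σ count * d^(L-1):
Powers of d = -A^2 - A^-2: d^2 = A^4 + 2 + A^-4; d^3 = -A^6 - 3*A^2 - 3*A^-2 - A^-6; d^4 = A^8 + 4*A^4 + 6 + 4*A^-4 + A^-8; d^5 = -A^10 - 5*A^6 - 10*A^2 - 10*A^-2 - 5*A^-6 - A^-10.
  A^8 * (d^3) = -A^14 - 3*A^10 - 3*A^6 - A^2
  A^6 * (8*d^2) = 8*A^10 + 16*A^6 + 8*A^2
  A^4 * (22*d + 6*d^3) = -6*A^10 - 40*A^6 - 40*A^2 - 6*A^-2
  A^2 * (23 + 29*d^2 + 4*d^4) = 4*A^10 + 45*A^6 + 105*A^2 + 45*A^-2 + 4*A^-6
  A^0 * (47*d + 22*d^3 + d^5) = -A^10 - 27*A^6 - 123*A^2 - 123*A^-2 - 27*A^-6 - A^-10
  A^-2 * (48*d^2 + 8*d^4) = 8*A^6 + 80*A^2 + 144*A^-2 + 80*A^-6 + 8*A^-10
  A^-4 * (27*d^3 + d^5) = -A^6 - 32*A^2 - 91*A^-2 - 91*A^-6 - 32*A^-10 - A^-14
  A^-6 * (8*d^4) = 8*A^2 + 32*A^-2 + 48*A^-6 + 32*A^-10 + 8*A^-14
  A^-8 * (d^5) = -A^2 - 5*A^-2 - 10*A^-6 - 10*A^-10 - 5*A^-14 - A^-18
Summing the groups: <K> = -A^14 + 2*A^10 - 2*A^6 + 4*A^2 - 4*A^-2 + 4*A^-6 - 3*A^-10 + 2*A^-14 - A^-18
Normalise by the writhe: (-A^3)^(-w) = (-A^3)^(-2) = A^-6, so f(A) = A^-6 * <K> = -A^8 + 2*A^4 - 2 + 4*A^-4 - 4*A^-8 + 4*A^-12 - 3*A^-16 + 2*A^-20 - A^-24.
Substitute A = t^(-1/4), i.e. A^e → t^(-e/4): V(t) = -t^6 + 2*t^5 - 3*t^4 + 4*t^3 - 4*t^2 + 4*t - 2 + 2*t^-1 - t^-2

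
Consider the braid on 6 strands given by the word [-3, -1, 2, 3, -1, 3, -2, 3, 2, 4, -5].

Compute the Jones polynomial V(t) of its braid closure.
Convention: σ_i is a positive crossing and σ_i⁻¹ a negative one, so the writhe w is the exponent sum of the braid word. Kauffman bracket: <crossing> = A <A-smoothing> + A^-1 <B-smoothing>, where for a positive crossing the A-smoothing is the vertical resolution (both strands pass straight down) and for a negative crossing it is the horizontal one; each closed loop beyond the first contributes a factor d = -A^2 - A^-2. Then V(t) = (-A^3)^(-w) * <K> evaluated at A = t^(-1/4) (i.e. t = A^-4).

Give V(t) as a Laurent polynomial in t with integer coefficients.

-t^5 + 2*t^4 - 2*t^3 + 3*t^2 - 3*t + 3 - 2*t^-1 + t^-2

Derivation:
The presented braid s3^-1 s1^-1 s2 s3 s1^-1 s3 s2^-1 s3 s2 s4 s5^-1 on 6 strands reduces by inverse Markov moves (closure unchanged at each step):
  Destabilize: the word has the form β·s5^-1 where s5^-1 occurs only as the final letter (β ∈ B_5); drop it and the last strand → 5 strands.
  Destabilize: the word has the form β·s4 where s4 occurs only as the final letter (β ∈ B_4); drop it and the last strand → 4 strands.
Reduced to β = s3^-1 s1^-1 s2 s3 s1^-1 s3 s2^-1 s3 s2 on 4 strands, 9 crossings.
Compute on β:
Braid: s3^-1 s1^-1 s2 s3 s1^-1 s3 s2^-1 s3 s2 on 4 strands, 9 crossings.
Writhe w = (#positive) - (#negative) = 5 - 4 = 1.
Enumerate smoothing states for the bracket polynomial. There are 2^9 = 512 states.
Each crossing splits two ways (0=vertical, 1=horizontal). The state's weight is A^(#A-smoothings - #B-smoothings) * d^(loops - 1).
Tabulate the states by total A-exponent and number of loops L (A-exp: L × count):
  A^9: L=2 ×1
  A^7: L=1 ×3, L=3 ×6
  A^5: L=2 ×26, L=4 ×10
  A^3: L=1 ×21, L=3 ×58, L=5 ×5
  A^1: L=2 ×86, L=4 ×39, L=6 ×1
  A^-1: L=1 ×35, L=3 ×80, L=5 ×11
  A^-3: L=2 ×53, L=4 ×30, L=6 ×1
  A^-5: L=3 ×32, L=5 ×4
  A^-7: L=4 ×9
  A^-9: L=5 ×1
Each group contributes A^e * Σ count * d^(L-1):
Powers of d = -A^2 - A^-2: d^2 = A^4 + 2 + A^-4; d^3 = -A^6 - 3*A^2 - 3*A^-2 - A^-6; d^4 = A^8 + 4*A^4 + 6 + 4*A^-4 + A^-8; d^5 = -A^10 - 5*A^6 - 10*A^2 - 10*A^-2 - 5*A^-6 - A^-10.
  A^9 * (d) = -A^11 - A^7
  A^7 * (3 + 6*d^2) = 6*A^11 + 15*A^7 + 6*A^3
  A^5 * (26*d + 10*d^3) = -10*A^11 - 56*A^7 - 56*A^3 - 10*A^-1
  A^3 * (21 + 58*d^2 + 5*d^4) = 5*A^11 + 78*A^7 + 167*A^3 + 78*A^-1 + 5*A^-5
  A^1 * (86*d + 39*d^3 + d^5) = -A^11 - 44*A^7 - 213*A^3 - 213*A^-1 - 44*A^-5 - A^-9
  A^-1 * (35 + 80*d^2 + 11*d^4) = 11*A^7 + 124*A^3 + 261*A^-1 + 124*A^-5 + 11*A^-9
  A^-3 * (53*d + 30*d^3 + d^5) = -A^7 - 35*A^3 - 153*A^-1 - 153*A^-5 - 35*A^-9 - A^-13
  A^-5 * (32*d^2 + 4*d^4) = 4*A^3 + 48*A^-1 + 88*A^-5 + 48*A^-9 + 4*A^-13
  A^-7 * (9*d^3) = -9*A^-1 - 27*A^-5 - 27*A^-9 - 9*A^-13
  A^-9 * (d^4) = A^-1 + 4*A^-5 + 6*A^-9 + 4*A^-13 + A^-17
Summing the groups: <K> = -A^11 + 2*A^7 - 3*A^3 + 3*A^-1 - 3*A^-5 + 2*A^-9 - 2*A^-13 + A^-17
Normalise by the writhe: (-A^3)^(-w) = (-A^3)^(-1) = -A^-3, so f(A) = -A^-3 * <K> = A^8 - 2*A^4 + 3 - 3*A^-4 + 3*A^-8 - 2*A^-12 + 2*A^-16 - A^-20.
Substitute A = t^(-1/4), i.e. A^e → t^(-e/4): V(t) = -t^5 + 2*t^4 - 2*t^3 + 3*t^2 - 3*t + 3 - 2*t^-1 + t^-2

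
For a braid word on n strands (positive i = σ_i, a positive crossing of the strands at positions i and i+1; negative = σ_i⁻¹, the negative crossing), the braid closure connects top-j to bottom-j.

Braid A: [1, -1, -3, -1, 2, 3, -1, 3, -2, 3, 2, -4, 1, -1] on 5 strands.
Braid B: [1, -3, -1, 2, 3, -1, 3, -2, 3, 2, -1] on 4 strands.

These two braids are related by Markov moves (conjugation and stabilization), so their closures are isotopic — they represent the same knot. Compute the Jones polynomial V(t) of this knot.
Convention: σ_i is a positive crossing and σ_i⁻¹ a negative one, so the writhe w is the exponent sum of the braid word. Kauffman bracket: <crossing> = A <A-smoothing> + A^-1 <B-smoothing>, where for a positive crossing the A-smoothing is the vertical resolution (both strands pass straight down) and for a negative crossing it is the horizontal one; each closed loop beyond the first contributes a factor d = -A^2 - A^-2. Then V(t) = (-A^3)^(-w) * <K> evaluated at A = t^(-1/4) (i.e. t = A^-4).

-t^5 + 2*t^4 - 2*t^3 + 3*t^2 - 3*t + 3 - 2*t^-1 + t^-2

Derivation:
Markov-equivalent braids have isotopic closures, hence identical knot invariants. Strip the Markov moves from each word to reach a common short braid β, then compute V(t) once on β.
Braid A: s1 s1^-1 s3^-1 s1^-1 s2 s3 s1^-1 s3 s2^-1 s3 s2 s4^-1 s1 s1^-1 on 5 strands reduces by inverse Markov moves (closure unchanged at each step):
  Deconjugate: the word is γ·β·γ⁻¹ with γ = s1 s1^-1 (prefix) and γ⁻¹ = s1 s1^-1 (suffix); strip both.
  Destabilize: the word has the form β·s4^-1 where s4^-1 occurs only as the final letter (β ∈ B_4); drop it and the last strand → 4 strands.
Reduced to β = s3^-1 s1^-1 s2 s3 s1^-1 s3 s2^-1 s3 s2 on 4 strands, 9 crossings.
Braid B: s1 s3^-1 s1^-1 s2 s3 s1^-1 s3 s2^-1 s3 s2 s1^-1 on 4 strands reduces by inverse Markov moves (closure unchanged at each step):
  Deconjugate: the word is γ·β·γ⁻¹ with γ = s1 (prefix) and γ⁻¹ = s1^-1 (suffix); strip both.
Reduced to β = s3^-1 s1^-1 s2 s3 s1^-1 s3 s2^-1 s3 s2 on 4 strands, 9 crossings.
Both give the same β = s3^-1 s1^-1 s2 s3 s1^-1 s3 s2^-1 s3 s2 on 4 strands, so one state sum suffices:
Braid: s3^-1 s1^-1 s2 s3 s1^-1 s3 s2^-1 s3 s2 on 4 strands, 9 crossings.
Writhe w = (#positive) - (#negative) = 5 - 4 = 1.
Enumerate smoothing states for the bracket polynomial. There are 2^9 = 512 states.
Each crossing splits two ways (0=vertical, 1=horizontal). The state's weight is A^(#A-smoothings - #B-smoothings) * d^(loops - 1).
Tabulate the states by total A-exponent and number of loops L (A-exp: L × count):
  A^9: L=2 ×1
  A^7: L=1 ×3, L=3 ×6
  A^5: L=2 ×26, L=4 ×10
  A^3: L=1 ×21, L=3 ×58, L=5 ×5
  A^1: L=2 ×86, L=4 ×39, L=6 ×1
  A^-1: L=1 ×35, L=3 ×80, L=5 ×11
  A^-3: L=2 ×53, L=4 ×30, L=6 ×1
  A^-5: L=3 ×32, L=5 ×4
  A^-7: L=4 ×9
  A^-9: L=5 ×1
Each group contributes A^e * Σ count * d^(L-1):
Powers of d = -A^2 - A^-2: d^2 = A^4 + 2 + A^-4; d^3 = -A^6 - 3*A^2 - 3*A^-2 - A^-6; d^4 = A^8 + 4*A^4 + 6 + 4*A^-4 + A^-8; d^5 = -A^10 - 5*A^6 - 10*A^2 - 10*A^-2 - 5*A^-6 - A^-10.
  A^9 * (d) = -A^11 - A^7
  A^7 * (3 + 6*d^2) = 6*A^11 + 15*A^7 + 6*A^3
  A^5 * (26*d + 10*d^3) = -10*A^11 - 56*A^7 - 56*A^3 - 10*A^-1
  A^3 * (21 + 58*d^2 + 5*d^4) = 5*A^11 + 78*A^7 + 167*A^3 + 78*A^-1 + 5*A^-5
  A^1 * (86*d + 39*d^3 + d^5) = -A^11 - 44*A^7 - 213*A^3 - 213*A^-1 - 44*A^-5 - A^-9
  A^-1 * (35 + 80*d^2 + 11*d^4) = 11*A^7 + 124*A^3 + 261*A^-1 + 124*A^-5 + 11*A^-9
  A^-3 * (53*d + 30*d^3 + d^5) = -A^7 - 35*A^3 - 153*A^-1 - 153*A^-5 - 35*A^-9 - A^-13
  A^-5 * (32*d^2 + 4*d^4) = 4*A^3 + 48*A^-1 + 88*A^-5 + 48*A^-9 + 4*A^-13
  A^-7 * (9*d^3) = -9*A^-1 - 27*A^-5 - 27*A^-9 - 9*A^-13
  A^-9 * (d^4) = A^-1 + 4*A^-5 + 6*A^-9 + 4*A^-13 + A^-17
Summing the groups: <K> = -A^11 + 2*A^7 - 3*A^3 + 3*A^-1 - 3*A^-5 + 2*A^-9 - 2*A^-13 + A^-17
Normalise by the writhe: (-A^3)^(-w) = (-A^3)^(-1) = -A^-3, so f(A) = -A^-3 * <K> = A^8 - 2*A^4 + 3 - 3*A^-4 + 3*A^-8 - 2*A^-12 + 2*A^-16 - A^-20.
Substitute A = t^(-1/4), i.e. A^e → t^(-e/4): V(t) = -t^5 + 2*t^4 - 2*t^3 + 3*t^2 - 3*t + 3 - 2*t^-1 + t^-2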